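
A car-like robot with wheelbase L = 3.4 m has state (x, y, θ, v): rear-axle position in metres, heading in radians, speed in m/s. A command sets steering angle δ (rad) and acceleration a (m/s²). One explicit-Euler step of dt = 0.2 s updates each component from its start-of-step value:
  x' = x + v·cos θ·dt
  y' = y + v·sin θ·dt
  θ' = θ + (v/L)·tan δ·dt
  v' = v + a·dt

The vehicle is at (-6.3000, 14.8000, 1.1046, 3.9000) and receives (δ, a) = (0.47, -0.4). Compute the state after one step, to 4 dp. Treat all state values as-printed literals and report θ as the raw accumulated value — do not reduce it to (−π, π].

(-5.9494, 15.4968, 1.2211, 3.8200)

x' = -6.3000 + 3.9000·cos(1.1046)·0.2 = -5.9494
y' = 14.8000 + 3.9000·sin(1.1046)·0.2 = 15.4968
θ' = 1.1046 + (3.9000/3.4)·tan(0.47)·0.2 = 1.2211
v' = 3.9000 − 0.4000·0.2 = 3.8200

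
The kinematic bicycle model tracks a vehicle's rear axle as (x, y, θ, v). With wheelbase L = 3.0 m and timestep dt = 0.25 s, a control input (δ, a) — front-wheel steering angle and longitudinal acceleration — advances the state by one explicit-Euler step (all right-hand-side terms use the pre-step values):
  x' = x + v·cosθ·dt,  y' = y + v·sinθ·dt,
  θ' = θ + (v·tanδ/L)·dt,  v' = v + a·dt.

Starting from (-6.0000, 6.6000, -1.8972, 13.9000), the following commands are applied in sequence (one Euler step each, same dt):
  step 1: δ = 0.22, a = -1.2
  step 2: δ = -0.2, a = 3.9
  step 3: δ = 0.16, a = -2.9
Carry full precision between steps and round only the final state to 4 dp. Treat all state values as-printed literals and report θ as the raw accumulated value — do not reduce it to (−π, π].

(-8.4099, -3.5679, -1.6719, 13.8500)

after step 1 (δ=0.22, a=-1.2): (-7.114219, 3.308474, -1.638174, 13.600000)
after step 2 (δ=-0.2, a=3.9): (-7.343131, -0.083811, -1.867912, 14.575000)
after step 3 (δ=0.16, a=-2.9): (-8.409888, -3.567909, -1.671903, 13.850000)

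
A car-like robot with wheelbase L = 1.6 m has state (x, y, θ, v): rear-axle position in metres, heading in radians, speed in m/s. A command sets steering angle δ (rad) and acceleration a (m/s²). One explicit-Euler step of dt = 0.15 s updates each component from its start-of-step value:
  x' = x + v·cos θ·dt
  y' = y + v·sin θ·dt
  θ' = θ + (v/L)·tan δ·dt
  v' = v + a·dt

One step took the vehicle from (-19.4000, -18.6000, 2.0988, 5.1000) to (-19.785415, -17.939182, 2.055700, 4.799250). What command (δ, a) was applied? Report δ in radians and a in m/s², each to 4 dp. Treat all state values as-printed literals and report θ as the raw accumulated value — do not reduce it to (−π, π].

δ = -0.0899, a = -2.0050

a = (v'−v)/dt = (-0.300750)/0.15 = -2.0050
Δθ = θ'−θ = -0.043100;  (v·dt/L) = 5.1000·0.15/1.6 = 0.478125
tan δ = Δθ·L/(v·dt) = -0.090144  →  δ = -0.0899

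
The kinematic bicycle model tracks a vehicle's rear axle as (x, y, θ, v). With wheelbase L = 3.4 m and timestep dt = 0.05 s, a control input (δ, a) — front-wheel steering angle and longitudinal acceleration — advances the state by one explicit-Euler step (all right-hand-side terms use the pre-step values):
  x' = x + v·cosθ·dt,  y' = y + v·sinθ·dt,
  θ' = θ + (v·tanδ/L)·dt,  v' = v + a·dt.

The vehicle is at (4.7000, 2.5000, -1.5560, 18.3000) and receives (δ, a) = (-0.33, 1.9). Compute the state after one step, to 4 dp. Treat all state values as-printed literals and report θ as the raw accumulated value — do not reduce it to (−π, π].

(4.7135, 1.5851, -1.6482, 18.3950)

x' = 4.7000 + 18.3000·cos(-1.5560)·0.05 = 4.7135
y' = 2.5000 + 18.3000·sin(-1.5560)·0.05 = 1.5851
θ' = -1.5560 + (18.3000/3.4)·tan(-0.33)·0.05 = -1.6482
v' = 18.3000 + 1.9000·0.05 = 18.3950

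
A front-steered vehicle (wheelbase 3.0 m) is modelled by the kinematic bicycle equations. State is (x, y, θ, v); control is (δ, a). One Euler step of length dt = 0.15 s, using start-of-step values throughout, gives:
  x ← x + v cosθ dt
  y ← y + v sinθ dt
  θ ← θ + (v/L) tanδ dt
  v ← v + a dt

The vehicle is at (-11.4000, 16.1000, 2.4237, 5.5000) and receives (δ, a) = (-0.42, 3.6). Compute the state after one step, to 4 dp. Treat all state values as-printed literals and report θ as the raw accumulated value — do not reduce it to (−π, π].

(-12.0214, 16.6427, 2.3009, 6.0400)

x' = -11.4000 + 5.5000·cos(2.4237)·0.15 = -12.0214
y' = 16.1000 + 5.5000·sin(2.4237)·0.15 = 16.6427
θ' = 2.4237 + (5.5000/3.0)·tan(-0.42)·0.15 = 2.3009
v' = 5.5000 + 3.6000·0.15 = 6.0400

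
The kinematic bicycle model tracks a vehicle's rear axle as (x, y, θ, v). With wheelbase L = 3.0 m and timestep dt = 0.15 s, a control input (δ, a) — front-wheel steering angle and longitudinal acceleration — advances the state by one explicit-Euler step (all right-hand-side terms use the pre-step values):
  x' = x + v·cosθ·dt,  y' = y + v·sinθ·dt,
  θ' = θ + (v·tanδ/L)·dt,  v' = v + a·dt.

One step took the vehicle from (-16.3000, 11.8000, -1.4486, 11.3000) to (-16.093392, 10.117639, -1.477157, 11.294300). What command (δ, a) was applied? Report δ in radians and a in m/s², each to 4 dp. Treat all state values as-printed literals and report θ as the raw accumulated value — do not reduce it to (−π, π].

a = (v'−v)/dt = (-0.005700)/0.15 = -0.0380
Δθ = θ'−θ = -0.028557;  (v·dt/L) = 11.3000·0.15/3.0 = 0.565000
tan δ = Δθ·L/(v·dt) = -0.050543  →  δ = -0.0505

δ = -0.0505, a = -0.0380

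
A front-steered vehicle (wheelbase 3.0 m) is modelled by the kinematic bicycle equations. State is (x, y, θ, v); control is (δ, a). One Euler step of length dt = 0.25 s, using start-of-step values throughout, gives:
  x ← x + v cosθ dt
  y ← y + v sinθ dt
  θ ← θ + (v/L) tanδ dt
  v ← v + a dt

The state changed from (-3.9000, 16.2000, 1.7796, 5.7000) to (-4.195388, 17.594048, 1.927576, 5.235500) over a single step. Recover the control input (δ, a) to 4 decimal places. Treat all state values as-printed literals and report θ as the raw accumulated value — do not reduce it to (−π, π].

δ = 0.3020, a = -1.8580

a = (v'−v)/dt = (-0.464500)/0.25 = -1.8580
Δθ = θ'−θ = 0.147976;  (v·dt/L) = 5.7000·0.25/3.0 = 0.475000
tan δ = Δθ·L/(v·dt) = 0.311528  →  δ = 0.3020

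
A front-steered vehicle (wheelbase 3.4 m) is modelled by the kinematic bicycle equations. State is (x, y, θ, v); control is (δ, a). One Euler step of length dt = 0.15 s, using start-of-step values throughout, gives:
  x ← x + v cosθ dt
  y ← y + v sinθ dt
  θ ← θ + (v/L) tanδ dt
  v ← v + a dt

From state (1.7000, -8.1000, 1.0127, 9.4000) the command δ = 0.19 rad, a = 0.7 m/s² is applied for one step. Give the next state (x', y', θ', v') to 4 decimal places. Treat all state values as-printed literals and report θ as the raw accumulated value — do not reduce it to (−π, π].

x' = 1.7000 + 9.4000·cos(1.0127)·0.15 = 2.4467
y' = -8.1000 + 9.4000·sin(1.0127)·0.15 = -6.9039
θ' = 1.0127 + (9.4000/3.4)·tan(0.19)·0.15 = 1.0925
v' = 9.4000 + 0.7000·0.15 = 9.5050

(2.4467, -6.9039, 1.0925, 9.5050)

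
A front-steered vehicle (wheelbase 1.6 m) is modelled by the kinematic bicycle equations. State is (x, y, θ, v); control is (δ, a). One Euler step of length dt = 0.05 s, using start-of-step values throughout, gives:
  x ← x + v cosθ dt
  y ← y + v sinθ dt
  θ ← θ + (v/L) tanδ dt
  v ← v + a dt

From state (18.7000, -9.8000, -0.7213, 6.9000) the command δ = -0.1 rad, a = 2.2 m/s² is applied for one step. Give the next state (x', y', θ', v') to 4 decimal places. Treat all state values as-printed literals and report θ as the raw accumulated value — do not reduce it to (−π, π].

(18.9591, -10.0278, -0.7429, 7.0100)

x' = 18.7000 + 6.9000·cos(-0.7213)·0.05 = 18.9591
y' = -9.8000 + 6.9000·sin(-0.7213)·0.05 = -10.0278
θ' = -0.7213 + (6.9000/1.6)·tan(-0.1)·0.05 = -0.7429
v' = 6.9000 + 2.2000·0.05 = 7.0100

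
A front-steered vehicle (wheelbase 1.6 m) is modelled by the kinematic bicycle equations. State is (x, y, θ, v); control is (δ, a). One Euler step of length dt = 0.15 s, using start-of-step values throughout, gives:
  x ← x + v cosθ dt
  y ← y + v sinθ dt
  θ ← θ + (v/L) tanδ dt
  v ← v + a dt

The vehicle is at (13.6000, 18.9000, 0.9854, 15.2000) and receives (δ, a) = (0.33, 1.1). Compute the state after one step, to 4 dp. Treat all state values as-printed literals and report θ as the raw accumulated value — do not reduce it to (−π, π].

(14.8598, 20.8004, 1.4735, 15.3650)

x' = 13.6000 + 15.2000·cos(0.9854)·0.15 = 14.8598
y' = 18.9000 + 15.2000·sin(0.9854)·0.15 = 20.8004
θ' = 0.9854 + (15.2000/1.6)·tan(0.33)·0.15 = 1.4735
v' = 15.2000 + 1.1000·0.15 = 15.3650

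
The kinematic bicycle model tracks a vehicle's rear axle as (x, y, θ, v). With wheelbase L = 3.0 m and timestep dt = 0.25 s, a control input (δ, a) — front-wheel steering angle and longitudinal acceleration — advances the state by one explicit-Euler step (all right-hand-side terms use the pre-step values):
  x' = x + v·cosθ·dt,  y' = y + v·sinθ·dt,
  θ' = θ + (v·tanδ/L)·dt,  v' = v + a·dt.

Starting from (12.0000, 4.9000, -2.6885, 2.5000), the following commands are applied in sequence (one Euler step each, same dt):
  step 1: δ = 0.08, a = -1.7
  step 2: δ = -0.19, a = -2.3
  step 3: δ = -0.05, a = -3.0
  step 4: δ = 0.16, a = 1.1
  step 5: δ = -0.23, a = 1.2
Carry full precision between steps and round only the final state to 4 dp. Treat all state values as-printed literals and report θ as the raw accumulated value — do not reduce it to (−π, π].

(10.2335, 4.0456, -2.7212, 1.3250)

after step 1 (δ=0.08, a=-1.7): (11.438064, 4.626407, -2.671798, 2.075000)
after step 2 (δ=-0.19, a=-2.3): (10.975515, 4.391567, -2.705053, 1.500000)
after step 3 (δ=-0.05, a=-3.0): (10.635682, 4.233015, -2.711308, 0.750000)
after step 4 (δ=0.16, a=1.1): (10.465273, 4.154803, -2.701222, 1.025000)
after step 5 (δ=-0.23, a=1.2): (10.233471, 4.045570, -2.721222, 1.325000)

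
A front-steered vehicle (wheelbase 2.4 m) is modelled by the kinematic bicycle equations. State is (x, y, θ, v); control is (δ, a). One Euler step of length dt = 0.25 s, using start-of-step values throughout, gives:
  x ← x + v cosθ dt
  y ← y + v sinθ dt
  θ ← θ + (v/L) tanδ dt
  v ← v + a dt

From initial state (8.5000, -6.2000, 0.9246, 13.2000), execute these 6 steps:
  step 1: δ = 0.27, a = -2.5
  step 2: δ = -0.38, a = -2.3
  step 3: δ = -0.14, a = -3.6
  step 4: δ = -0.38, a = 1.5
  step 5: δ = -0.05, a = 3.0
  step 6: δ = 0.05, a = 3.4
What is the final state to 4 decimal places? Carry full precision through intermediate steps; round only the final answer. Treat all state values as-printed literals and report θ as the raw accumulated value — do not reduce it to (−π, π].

after step 1 (δ=0.27, a=-2.5): (10.487108, -3.565346, 1.305142, 12.575000)
after step 2 (δ=-0.38, a=-2.3): (11.312469, -0.531876, 0.781953, 12.000000)
after step 3 (δ=-0.14, a=-3.6): (13.441084, 1.582125, 0.605801, 11.100000)
after step 4 (δ=-0.38, a=1.5): (15.722263, 3.162267, 0.143980, 11.475000)
after step 5 (δ=-0.05, a=3.0): (18.561329, 3.573884, 0.084165, 12.225000)
after step 6 (δ=0.05, a=3.4): (21.606761, 3.830809, 0.147890, 13.075000)

(21.6068, 3.8308, 0.1479, 13.0750)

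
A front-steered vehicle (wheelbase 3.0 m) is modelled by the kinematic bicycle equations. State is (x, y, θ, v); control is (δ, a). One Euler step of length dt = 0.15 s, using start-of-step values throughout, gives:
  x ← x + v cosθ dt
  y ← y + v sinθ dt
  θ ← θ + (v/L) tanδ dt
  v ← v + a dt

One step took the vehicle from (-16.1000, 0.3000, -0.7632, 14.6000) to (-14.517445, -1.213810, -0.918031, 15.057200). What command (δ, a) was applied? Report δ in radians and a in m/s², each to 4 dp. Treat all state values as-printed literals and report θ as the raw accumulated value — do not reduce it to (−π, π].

a = (v'−v)/dt = (0.457200)/0.15 = 3.0480
Δθ = θ'−θ = -0.154831;  (v·dt/L) = 14.6000·0.15/3.0 = 0.730000
tan δ = Δθ·L/(v·dt) = -0.212097  →  δ = -0.2090

δ = -0.2090, a = 3.0480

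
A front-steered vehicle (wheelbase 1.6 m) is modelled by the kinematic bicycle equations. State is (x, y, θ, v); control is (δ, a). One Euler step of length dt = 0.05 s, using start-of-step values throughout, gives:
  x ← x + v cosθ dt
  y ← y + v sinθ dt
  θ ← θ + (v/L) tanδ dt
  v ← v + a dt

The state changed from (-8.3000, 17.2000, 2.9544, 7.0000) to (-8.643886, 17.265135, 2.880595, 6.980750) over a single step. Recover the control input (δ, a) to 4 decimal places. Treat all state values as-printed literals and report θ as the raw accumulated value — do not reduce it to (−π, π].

a = (v'−v)/dt = (-0.019250)/0.05 = -0.3850
Δθ = θ'−θ = -0.073805;  (v·dt/L) = 7.0000·0.05/1.6 = 0.218750
tan δ = Δθ·L/(v·dt) = -0.337394  →  δ = -0.3254

δ = -0.3254, a = -0.3850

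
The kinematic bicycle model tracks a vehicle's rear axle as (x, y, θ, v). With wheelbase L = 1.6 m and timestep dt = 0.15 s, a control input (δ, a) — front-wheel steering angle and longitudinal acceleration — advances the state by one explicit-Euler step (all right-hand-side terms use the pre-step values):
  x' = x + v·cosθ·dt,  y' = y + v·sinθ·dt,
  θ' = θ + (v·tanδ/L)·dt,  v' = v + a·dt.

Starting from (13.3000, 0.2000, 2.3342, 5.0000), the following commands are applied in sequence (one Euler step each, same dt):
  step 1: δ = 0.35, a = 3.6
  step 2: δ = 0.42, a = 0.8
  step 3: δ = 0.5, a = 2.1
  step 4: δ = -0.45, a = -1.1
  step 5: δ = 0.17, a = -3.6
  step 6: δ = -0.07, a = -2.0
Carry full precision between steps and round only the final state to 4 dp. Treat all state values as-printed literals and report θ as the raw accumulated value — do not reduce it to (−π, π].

(8.8773, 2.2266, 2.8154, 4.9700)

after step 1 (δ=0.35, a=3.6): (12.781462, 0.741865, 2.505307, 5.540000)
after step 2 (δ=0.42, a=0.8): (12.113081, 1.235655, 2.737246, 5.660000)
after step 3 (δ=0.5, a=2.1): (11.332545, 1.569668, 3.027127, 5.975000)
after step 4 (δ=-0.45, a=-1.1): (10.442160, 1.672033, 2.756541, 5.810000)
after step 5 (δ=0.17, a=-3.6): (9.634472, 1.999375, 2.850040, 5.270000)
after step 6 (δ=-0.07, a=-2.0): (8.877332, 2.226595, 2.815400, 4.970000)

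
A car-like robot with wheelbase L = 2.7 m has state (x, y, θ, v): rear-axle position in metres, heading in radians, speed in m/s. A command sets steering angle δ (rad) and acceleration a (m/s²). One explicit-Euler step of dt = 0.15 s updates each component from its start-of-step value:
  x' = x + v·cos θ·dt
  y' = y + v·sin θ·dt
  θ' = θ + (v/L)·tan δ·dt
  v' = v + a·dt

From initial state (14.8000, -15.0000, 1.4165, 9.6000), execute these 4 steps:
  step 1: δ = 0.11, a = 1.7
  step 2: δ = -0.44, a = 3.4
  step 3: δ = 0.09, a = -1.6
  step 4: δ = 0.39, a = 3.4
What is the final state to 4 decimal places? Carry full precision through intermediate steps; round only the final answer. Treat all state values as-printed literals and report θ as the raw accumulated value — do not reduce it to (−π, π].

after step 1 (δ=0.11, a=1.7): (15.021306, -13.577107, 1.475404, 9.855000)
after step 2 (δ=-0.44, a=3.4): (15.162105, -12.105578, 1.217652, 10.365000)
after step 3 (δ=0.09, a=-1.6): (15.699815, -10.646772, 1.269617, 10.125000)
after step 4 (δ=0.39, a=3.4): (16.150347, -9.196385, 1.500836, 10.635000)

(16.1503, -9.1964, 1.5008, 10.6350)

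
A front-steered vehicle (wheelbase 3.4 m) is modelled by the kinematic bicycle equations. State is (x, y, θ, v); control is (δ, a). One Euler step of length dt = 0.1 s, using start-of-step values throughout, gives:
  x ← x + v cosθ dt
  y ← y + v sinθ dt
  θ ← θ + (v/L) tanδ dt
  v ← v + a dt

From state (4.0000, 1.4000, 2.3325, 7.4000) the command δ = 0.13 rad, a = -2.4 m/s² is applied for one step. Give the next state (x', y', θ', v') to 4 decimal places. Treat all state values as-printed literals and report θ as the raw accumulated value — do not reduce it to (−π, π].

(3.4893, 1.9355, 2.3610, 7.1600)

x' = 4.0000 + 7.4000·cos(2.3325)·0.1 = 3.4893
y' = 1.4000 + 7.4000·sin(2.3325)·0.1 = 1.9355
θ' = 2.3325 + (7.4000/3.4)·tan(0.13)·0.1 = 2.3610
v' = 7.4000 − 2.4000·0.1 = 7.1600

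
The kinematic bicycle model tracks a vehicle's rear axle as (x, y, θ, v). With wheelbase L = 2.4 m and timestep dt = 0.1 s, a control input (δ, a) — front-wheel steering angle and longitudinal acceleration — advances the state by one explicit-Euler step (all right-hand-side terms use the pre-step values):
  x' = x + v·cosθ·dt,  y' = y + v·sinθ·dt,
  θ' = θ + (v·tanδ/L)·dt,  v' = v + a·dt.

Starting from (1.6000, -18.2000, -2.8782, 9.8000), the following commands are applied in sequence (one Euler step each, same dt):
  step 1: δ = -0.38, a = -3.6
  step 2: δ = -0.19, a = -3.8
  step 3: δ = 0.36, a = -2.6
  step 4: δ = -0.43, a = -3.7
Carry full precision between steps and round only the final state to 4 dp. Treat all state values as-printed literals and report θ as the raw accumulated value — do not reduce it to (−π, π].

(-2.0590, -18.7181, -3.1430, 8.4300)

after step 1 (δ=-0.38, a=-3.6): (0.653798, -18.455151, -3.041294, 9.440000)
after step 2 (δ=-0.19, a=-3.8): (-0.285458, -18.549674, -3.116939, 9.060000)
after step 3 (δ=0.36, a=-2.6): (-1.191182, -18.572008, -2.974847, 8.800000)
after step 4 (δ=-0.43, a=-3.7): (-2.058977, -18.718065, -3.143008, 8.430000)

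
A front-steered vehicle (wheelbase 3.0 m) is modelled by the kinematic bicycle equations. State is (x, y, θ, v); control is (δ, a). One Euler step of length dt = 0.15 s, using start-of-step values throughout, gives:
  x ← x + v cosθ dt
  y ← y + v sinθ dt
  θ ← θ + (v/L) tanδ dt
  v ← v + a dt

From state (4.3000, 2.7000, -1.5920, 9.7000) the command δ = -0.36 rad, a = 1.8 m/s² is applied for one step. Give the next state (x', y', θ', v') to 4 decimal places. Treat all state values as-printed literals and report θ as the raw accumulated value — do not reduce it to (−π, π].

(4.2692, 1.2453, -1.7746, 9.9700)

x' = 4.3000 + 9.7000·cos(-1.5920)·0.15 = 4.2692
y' = 2.7000 + 9.7000·sin(-1.5920)·0.15 = 1.2453
θ' = -1.5920 + (9.7000/3.0)·tan(-0.36)·0.15 = -1.7746
v' = 9.7000 + 1.8000·0.15 = 9.9700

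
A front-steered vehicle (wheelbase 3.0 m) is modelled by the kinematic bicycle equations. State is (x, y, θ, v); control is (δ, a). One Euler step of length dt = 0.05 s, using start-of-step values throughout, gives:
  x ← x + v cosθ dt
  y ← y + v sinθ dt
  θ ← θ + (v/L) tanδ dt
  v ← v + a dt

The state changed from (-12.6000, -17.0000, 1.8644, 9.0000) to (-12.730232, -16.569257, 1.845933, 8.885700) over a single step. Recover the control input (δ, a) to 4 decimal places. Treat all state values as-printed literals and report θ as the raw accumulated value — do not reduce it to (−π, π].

δ = -0.1225, a = -2.2860

a = (v'−v)/dt = (-0.114300)/0.05 = -2.2860
Δθ = θ'−θ = -0.018467;  (v·dt/L) = 9.0000·0.05/3.0 = 0.150000
tan δ = Δθ·L/(v·dt) = -0.123113  →  δ = -0.1225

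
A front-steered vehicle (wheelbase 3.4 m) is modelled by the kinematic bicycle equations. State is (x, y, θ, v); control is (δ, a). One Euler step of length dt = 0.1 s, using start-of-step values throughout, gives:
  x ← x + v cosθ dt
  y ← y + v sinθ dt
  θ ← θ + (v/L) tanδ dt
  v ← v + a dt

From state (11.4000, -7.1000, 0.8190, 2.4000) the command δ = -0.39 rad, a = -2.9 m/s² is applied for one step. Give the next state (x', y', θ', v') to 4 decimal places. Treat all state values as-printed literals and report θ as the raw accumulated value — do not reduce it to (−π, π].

x' = 11.4000 + 2.4000·cos(0.8190)·0.1 = 11.5639
y' = -7.1000 + 2.4000·sin(0.8190)·0.1 = -6.9247
θ' = 0.8190 + (2.4000/3.4)·tan(-0.39)·0.1 = 0.7900
v' = 2.4000 − 2.9000·0.1 = 2.1100

(11.5639, -6.9247, 0.7900, 2.1100)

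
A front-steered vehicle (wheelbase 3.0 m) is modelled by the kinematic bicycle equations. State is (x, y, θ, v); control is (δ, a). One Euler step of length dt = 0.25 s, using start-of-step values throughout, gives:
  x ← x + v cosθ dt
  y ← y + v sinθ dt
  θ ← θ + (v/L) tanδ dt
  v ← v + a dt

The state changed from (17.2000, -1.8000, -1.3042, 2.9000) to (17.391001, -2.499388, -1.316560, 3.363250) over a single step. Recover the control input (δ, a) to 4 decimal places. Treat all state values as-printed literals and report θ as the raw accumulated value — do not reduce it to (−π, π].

δ = -0.0511, a = 1.8530

a = (v'−v)/dt = (0.463250)/0.25 = 1.8530
Δθ = θ'−θ = -0.012360;  (v·dt/L) = 2.9000·0.25/3.0 = 0.241667
tan δ = Δθ·L/(v·dt) = -0.051145  →  δ = -0.0511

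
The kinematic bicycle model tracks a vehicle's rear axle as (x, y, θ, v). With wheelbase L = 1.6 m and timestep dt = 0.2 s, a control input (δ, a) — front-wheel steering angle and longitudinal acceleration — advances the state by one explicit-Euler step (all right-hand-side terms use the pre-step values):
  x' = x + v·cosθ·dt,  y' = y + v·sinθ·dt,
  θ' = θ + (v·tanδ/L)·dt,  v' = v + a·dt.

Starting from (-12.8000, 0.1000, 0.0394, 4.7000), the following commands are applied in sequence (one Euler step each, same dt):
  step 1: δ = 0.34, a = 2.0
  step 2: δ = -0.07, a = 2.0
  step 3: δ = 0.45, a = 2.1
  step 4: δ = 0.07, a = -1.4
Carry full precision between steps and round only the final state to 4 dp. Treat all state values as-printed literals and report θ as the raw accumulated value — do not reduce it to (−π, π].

(-8.7754, 1.2112, 0.5865, 5.6400)

after step 1 (δ=0.34, a=2.0): (-11.860730, 0.137026, 0.247220, 5.100000)
after step 2 (δ=-0.07, a=2.0): (-10.871741, 0.386630, 0.202522, 5.500000)
after step 3 (δ=0.45, a=2.1): (-9.794223, 0.607885, 0.534623, 5.920000)
after step 4 (δ=0.07, a=-1.4): (-8.775437, 1.211153, 0.586508, 5.640000)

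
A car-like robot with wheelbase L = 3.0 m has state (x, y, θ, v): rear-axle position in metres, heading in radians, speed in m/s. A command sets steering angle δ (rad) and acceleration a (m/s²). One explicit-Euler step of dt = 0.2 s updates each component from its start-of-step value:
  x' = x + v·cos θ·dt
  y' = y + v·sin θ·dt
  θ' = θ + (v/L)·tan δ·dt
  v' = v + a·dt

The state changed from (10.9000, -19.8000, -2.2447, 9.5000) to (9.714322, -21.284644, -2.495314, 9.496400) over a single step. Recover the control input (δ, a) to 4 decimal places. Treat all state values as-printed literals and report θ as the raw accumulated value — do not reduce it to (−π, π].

a = (v'−v)/dt = (-0.003600)/0.2 = -0.0180
Δθ = θ'−θ = -0.250614;  (v·dt/L) = 9.5000·0.2/3.0 = 0.633333
tan δ = Δθ·L/(v·dt) = -0.395706  →  δ = -0.3768

δ = -0.3768, a = -0.0180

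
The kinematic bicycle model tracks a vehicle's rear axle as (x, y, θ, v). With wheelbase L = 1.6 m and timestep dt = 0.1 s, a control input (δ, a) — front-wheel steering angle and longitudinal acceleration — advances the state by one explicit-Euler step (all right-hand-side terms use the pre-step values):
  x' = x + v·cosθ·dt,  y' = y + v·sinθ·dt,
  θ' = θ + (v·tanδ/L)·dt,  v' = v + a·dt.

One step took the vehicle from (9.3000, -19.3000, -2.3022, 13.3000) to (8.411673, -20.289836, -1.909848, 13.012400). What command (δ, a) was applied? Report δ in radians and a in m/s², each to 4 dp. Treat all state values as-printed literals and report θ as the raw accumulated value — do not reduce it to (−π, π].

δ = 0.4410, a = -2.8760

a = (v'−v)/dt = (-0.287600)/0.1 = -2.8760
Δθ = θ'−θ = 0.392352;  (v·dt/L) = 13.3000·0.1/1.6 = 0.831250
tan δ = Δθ·L/(v·dt) = 0.472002  →  δ = 0.4410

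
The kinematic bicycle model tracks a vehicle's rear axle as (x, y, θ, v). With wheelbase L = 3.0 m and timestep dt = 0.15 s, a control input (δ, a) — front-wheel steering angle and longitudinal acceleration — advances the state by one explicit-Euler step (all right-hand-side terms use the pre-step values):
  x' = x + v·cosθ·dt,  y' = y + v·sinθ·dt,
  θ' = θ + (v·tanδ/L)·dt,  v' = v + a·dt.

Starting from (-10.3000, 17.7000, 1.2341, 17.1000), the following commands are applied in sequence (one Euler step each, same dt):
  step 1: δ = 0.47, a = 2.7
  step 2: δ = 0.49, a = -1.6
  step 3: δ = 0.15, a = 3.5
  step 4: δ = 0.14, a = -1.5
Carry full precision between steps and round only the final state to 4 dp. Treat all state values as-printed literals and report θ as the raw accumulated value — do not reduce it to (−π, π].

(-12.8026, 26.9719, 2.3911, 17.5650)

after step 1 (δ=0.47, a=2.7): (-9.452599, 20.120978, 1.668411, 17.505000)
after step 2 (δ=0.49, a=-1.6): (-9.708504, 22.734229, 2.135259, 17.265000)
after step 3 (δ=0.15, a=3.5): (-11.093921, 24.922247, 2.265726, 17.790000)
after step 4 (δ=0.14, a=-1.5): (-12.802646, 26.971918, 2.391076, 17.565000)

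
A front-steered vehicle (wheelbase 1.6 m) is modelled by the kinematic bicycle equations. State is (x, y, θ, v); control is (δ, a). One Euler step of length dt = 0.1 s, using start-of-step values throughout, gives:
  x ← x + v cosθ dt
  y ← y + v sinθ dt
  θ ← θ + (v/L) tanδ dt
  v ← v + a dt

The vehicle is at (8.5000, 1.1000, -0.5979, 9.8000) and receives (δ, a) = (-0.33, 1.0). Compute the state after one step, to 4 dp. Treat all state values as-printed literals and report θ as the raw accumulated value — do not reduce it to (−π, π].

x' = 8.5000 + 9.8000·cos(-0.5979)·0.1 = 9.3100
y' = 1.1000 + 9.8000·sin(-0.5979)·0.1 = 0.5484
θ' = -0.5979 + (9.8000/1.6)·tan(-0.33)·0.1 = -0.8077
v' = 9.8000 + 1.0000·0.1 = 9.9000

(9.3100, 0.5484, -0.8077, 9.9000)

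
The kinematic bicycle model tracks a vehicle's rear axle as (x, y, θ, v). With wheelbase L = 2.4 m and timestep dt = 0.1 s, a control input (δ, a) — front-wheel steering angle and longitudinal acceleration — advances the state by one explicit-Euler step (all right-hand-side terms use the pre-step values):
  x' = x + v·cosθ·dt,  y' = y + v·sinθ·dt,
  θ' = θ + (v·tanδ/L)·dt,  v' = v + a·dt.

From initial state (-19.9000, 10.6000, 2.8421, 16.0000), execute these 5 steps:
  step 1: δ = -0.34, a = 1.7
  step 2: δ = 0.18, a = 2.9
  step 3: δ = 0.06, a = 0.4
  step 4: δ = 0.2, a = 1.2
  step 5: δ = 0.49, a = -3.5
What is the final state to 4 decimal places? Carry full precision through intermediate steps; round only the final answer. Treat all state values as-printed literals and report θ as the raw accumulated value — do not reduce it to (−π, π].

(-27.4822, 13.5385, 3.2788, 16.2700)

after step 1 (δ=-0.34, a=1.7): (-21.428778, 11.072057, 2.606275, 16.170000)
after step 2 (δ=0.18, a=2.9): (-22.819571, 11.896911, 2.728877, 16.460000)
after step 3 (δ=0.06, a=0.4): (-24.327365, 12.557118, 2.770077, 16.500000)
after step 4 (δ=0.2, a=1.2): (-25.864799, 13.156115, 2.909440, 16.620000)
after step 5 (δ=0.49, a=-3.5): (-27.482213, 13.538496, 3.278811, 16.270000)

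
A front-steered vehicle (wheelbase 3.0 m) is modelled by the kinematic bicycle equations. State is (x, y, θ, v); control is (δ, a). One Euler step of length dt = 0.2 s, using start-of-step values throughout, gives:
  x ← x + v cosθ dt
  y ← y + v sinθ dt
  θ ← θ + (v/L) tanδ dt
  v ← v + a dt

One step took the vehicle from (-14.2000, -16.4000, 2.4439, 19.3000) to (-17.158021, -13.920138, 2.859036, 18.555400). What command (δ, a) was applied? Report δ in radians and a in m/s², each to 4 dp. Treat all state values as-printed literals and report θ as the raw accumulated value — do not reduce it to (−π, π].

δ = 0.3121, a = -3.7230

a = (v'−v)/dt = (-0.744600)/0.2 = -3.7230
Δθ = θ'−θ = 0.415136;  (v·dt/L) = 19.3000·0.2/3.0 = 1.286667
tan δ = Δθ·L/(v·dt) = 0.322645  →  δ = 0.3121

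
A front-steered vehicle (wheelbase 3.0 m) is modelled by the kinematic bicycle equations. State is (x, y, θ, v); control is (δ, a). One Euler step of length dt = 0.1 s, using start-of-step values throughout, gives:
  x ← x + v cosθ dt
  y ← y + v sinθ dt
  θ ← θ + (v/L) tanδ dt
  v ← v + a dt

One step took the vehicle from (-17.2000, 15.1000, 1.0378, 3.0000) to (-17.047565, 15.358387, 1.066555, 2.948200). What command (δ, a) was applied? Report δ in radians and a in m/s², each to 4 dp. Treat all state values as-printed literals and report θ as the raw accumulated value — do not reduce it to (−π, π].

δ = 0.2800, a = -0.5180

a = (v'−v)/dt = (-0.051800)/0.1 = -0.5180
Δθ = θ'−θ = 0.028755;  (v·dt/L) = 3.0000·0.1/3.0 = 0.100000
tan δ = Δθ·L/(v·dt) = 0.287550  →  δ = 0.2800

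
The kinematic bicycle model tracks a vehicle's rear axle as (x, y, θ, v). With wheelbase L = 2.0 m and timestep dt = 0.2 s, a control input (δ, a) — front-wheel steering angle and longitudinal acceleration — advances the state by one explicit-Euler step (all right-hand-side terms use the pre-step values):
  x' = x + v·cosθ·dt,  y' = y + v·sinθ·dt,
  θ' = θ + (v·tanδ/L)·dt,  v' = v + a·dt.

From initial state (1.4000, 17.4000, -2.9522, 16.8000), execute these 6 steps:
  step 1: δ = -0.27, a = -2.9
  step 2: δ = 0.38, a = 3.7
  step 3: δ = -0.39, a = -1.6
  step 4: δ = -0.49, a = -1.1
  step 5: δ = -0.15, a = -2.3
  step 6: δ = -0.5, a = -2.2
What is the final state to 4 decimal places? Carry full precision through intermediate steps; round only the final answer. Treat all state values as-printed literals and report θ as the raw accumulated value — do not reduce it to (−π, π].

(-12.8381, 23.7265, -5.4741, 15.5200)

after step 1 (δ=-0.27, a=-2.9): (-1.899919, 16.767438, -3.417154, 16.220000)
after step 2 (δ=0.38, a=3.7): (-5.021532, 17.650088, -2.769306, 16.960000)
after step 3 (δ=-0.39, a=-1.6): (-8.181173, 16.416261, -3.466455, 16.640000)
after step 4 (δ=-0.49, a=-1.1): (-11.335101, 17.478488, -4.354013, 16.420000)
after step 5 (δ=-0.15, a=-2.3): (-12.486976, 20.553848, -4.602177, 15.960000)
after step 6 (δ=-0.5, a=-2.2): (-12.838060, 23.726481, -5.474076, 15.520000)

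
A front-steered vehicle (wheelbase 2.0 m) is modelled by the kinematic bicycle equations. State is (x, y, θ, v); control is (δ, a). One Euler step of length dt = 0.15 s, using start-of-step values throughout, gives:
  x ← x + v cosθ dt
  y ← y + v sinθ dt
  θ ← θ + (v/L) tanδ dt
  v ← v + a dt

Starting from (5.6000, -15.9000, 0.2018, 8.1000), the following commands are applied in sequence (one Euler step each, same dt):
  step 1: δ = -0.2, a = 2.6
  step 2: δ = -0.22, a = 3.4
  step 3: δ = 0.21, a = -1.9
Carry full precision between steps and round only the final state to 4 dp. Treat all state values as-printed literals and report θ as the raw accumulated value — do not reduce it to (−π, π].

after step 1 (δ=-0.2, a=2.6): (6.790344, -15.656474, 0.078654, 8.490000)
after step 2 (δ=-0.22, a=3.4): (8.059907, -15.556412, -0.063736, 9.000000)
after step 3 (δ=0.21, a=-1.9): (9.407166, -15.642397, 0.080135, 8.715000)

(9.4072, -15.6424, 0.0801, 8.7150)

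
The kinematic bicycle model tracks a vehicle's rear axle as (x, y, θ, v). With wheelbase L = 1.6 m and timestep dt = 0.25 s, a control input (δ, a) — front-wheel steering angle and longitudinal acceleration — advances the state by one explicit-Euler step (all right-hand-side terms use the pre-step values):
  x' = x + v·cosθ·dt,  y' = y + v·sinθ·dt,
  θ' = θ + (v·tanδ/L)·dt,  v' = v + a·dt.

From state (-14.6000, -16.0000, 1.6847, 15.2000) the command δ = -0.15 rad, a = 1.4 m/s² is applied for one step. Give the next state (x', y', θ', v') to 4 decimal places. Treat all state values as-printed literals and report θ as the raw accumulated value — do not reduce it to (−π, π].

x' = -14.6000 + 15.2000·cos(1.6847)·0.25 = -15.0319
y' = -16.0000 + 15.2000·sin(1.6847)·0.25 = -12.2246
θ' = 1.6847 + (15.2000/1.6)·tan(-0.15)·0.25 = 1.3258
v' = 15.2000 + 1.4000·0.25 = 15.5500

(-15.0319, -12.2246, 1.3258, 15.5500)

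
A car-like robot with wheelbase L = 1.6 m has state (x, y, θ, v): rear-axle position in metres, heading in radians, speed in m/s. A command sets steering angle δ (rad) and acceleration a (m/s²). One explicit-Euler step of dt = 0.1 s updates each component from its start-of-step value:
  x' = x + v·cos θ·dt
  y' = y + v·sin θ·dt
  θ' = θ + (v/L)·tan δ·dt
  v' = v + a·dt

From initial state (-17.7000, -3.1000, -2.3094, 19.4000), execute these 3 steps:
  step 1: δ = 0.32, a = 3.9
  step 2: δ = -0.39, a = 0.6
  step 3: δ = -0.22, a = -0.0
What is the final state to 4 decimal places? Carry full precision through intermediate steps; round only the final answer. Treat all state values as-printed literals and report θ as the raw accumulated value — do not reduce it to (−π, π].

after step 1 (δ=0.32, a=3.9): (-19.006117, -4.534454, -1.907590, 19.790000)
after step 2 (δ=-0.39, a=0.6): (-19.660103, -6.402272, -2.416014, 19.850000)
after step 3 (δ=-0.22, a=-0.0): (-21.145112, -7.719455, -2.693442, 19.850000)

(-21.1451, -7.7195, -2.6934, 19.8500)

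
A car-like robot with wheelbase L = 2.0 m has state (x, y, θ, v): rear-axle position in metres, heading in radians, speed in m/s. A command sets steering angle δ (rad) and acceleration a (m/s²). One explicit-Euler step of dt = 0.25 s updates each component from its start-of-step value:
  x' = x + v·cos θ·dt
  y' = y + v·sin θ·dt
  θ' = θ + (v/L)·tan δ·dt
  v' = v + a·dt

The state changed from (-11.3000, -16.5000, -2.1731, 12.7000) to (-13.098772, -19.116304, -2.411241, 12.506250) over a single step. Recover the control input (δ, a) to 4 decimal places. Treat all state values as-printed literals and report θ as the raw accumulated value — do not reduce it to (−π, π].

a = (v'−v)/dt = (-0.193750)/0.25 = -0.7750
Δθ = θ'−θ = -0.238141;  (v·dt/L) = 12.7000·0.25/2.0 = 1.587500
tan δ = Δθ·L/(v·dt) = -0.150010  →  δ = -0.1489

δ = -0.1489, a = -0.7750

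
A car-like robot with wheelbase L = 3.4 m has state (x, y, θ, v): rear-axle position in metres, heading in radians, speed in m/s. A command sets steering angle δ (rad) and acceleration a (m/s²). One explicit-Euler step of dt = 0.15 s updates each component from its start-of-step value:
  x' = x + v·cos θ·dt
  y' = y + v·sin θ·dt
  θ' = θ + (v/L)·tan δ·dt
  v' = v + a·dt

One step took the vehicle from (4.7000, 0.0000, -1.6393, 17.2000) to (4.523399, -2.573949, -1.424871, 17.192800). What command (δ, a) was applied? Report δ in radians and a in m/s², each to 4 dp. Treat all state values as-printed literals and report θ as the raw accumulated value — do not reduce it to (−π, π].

δ = 0.2754, a = -0.0480

a = (v'−v)/dt = (-0.007200)/0.15 = -0.0480
Δθ = θ'−θ = 0.214429;  (v·dt/L) = 17.2000·0.15/3.4 = 0.758824
tan δ = Δθ·L/(v·dt) = 0.282581  →  δ = 0.2754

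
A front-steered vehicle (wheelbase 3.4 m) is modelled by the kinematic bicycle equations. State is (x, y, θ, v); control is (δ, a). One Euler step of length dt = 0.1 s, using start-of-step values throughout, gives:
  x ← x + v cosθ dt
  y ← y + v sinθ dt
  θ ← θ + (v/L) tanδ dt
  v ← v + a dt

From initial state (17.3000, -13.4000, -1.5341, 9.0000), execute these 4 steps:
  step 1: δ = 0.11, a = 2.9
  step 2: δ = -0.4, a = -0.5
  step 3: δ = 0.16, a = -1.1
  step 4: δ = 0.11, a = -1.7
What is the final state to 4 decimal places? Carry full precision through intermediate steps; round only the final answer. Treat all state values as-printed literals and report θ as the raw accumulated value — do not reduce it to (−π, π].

(17.3432, -17.0622, -1.5469, 8.9600)

after step 1 (δ=0.11, a=2.9): (17.333019, -14.299394, -1.504864, 9.290000)
after step 2 (δ=-0.4, a=-0.5): (17.394226, -15.226376, -1.620386, 9.240000)
after step 3 (δ=0.16, a=-1.1): (17.348423, -16.149240, -1.576529, 9.130000)
after step 4 (δ=0.11, a=-1.7): (17.343189, -17.062225, -1.546871, 8.960000)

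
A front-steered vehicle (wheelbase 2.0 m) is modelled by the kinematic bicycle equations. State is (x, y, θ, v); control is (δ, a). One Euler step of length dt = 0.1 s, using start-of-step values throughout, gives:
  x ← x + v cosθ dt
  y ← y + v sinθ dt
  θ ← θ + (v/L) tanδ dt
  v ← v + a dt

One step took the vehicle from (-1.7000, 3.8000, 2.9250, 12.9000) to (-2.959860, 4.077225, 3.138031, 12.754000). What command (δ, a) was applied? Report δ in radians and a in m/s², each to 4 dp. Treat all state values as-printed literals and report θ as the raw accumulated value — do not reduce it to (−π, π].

a = (v'−v)/dt = (-0.146000)/0.1 = -1.4600
Δθ = θ'−θ = 0.213031;  (v·dt/L) = 12.9000·0.1/2.0 = 0.645000
tan δ = Δθ·L/(v·dt) = 0.330281  →  δ = 0.3190

δ = 0.3190, a = -1.4600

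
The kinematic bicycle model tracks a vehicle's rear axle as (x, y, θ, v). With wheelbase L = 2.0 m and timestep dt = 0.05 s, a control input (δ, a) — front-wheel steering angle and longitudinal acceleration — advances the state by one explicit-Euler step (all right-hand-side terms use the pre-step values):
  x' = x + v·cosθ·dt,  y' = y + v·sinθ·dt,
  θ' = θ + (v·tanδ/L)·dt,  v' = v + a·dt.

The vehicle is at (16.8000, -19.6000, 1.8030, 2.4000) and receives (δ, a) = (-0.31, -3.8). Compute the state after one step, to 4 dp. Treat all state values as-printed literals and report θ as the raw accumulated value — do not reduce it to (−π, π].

x' = 16.8000 + 2.4000·cos(1.8030)·0.05 = 16.7724
y' = -19.6000 + 2.4000·sin(1.8030)·0.05 = -19.4832
θ' = 1.8030 + (2.4000/2.0)·tan(-0.31)·0.05 = 1.7838
v' = 2.4000 − 3.8000·0.05 = 2.2100

(16.7724, -19.4832, 1.7838, 2.2100)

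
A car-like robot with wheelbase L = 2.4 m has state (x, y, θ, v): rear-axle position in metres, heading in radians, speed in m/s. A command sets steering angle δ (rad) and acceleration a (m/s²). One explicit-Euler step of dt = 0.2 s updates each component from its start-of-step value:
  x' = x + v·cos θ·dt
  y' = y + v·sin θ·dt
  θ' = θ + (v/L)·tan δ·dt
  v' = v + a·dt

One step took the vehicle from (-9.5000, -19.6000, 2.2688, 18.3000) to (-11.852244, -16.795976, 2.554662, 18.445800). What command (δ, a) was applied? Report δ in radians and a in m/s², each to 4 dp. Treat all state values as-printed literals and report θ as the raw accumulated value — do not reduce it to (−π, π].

δ = 0.1853, a = 0.7290

a = (v'−v)/dt = (0.145800)/0.2 = 0.7290
Δθ = θ'−θ = 0.285862;  (v·dt/L) = 18.3000·0.2/2.4 = 1.525000
tan δ = Δθ·L/(v·dt) = 0.187450  →  δ = 0.1853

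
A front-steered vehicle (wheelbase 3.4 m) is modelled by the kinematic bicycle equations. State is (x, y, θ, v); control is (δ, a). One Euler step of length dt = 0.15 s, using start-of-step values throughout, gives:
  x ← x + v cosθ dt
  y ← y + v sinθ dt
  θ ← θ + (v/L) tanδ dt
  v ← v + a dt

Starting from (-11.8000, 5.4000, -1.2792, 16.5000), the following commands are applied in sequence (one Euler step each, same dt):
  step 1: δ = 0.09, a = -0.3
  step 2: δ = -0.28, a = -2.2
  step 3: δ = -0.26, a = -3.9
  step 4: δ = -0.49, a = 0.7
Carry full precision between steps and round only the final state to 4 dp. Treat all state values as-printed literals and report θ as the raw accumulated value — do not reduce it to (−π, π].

(-9.9622, -4.0041, -1.9772, 15.6450)

after step 1 (δ=0.09, a=-0.3): (-11.088483, 3.029479, -1.213508, 16.455000)
after step 2 (δ=-0.28, a=-2.2): (-10.225249, 0.717103, -1.422260, 16.125000)
after step 3 (δ=-0.26, a=-3.9): (-9.867296, -1.675014, -1.611507, 15.540000)
after step 4 (δ=-0.49, a=0.7): (-9.962165, -4.004082, -1.977191, 15.645000)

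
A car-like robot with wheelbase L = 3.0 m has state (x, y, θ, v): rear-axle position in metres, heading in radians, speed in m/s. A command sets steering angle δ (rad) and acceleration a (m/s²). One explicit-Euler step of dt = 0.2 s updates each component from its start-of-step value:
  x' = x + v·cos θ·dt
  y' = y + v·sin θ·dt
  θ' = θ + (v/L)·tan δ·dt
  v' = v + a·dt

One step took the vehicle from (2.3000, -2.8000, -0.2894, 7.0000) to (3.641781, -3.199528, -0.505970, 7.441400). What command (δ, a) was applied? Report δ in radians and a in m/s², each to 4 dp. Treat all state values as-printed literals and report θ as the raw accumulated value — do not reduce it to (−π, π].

a = (v'−v)/dt = (0.441400)/0.2 = 2.2070
Δθ = θ'−θ = -0.216570;  (v·dt/L) = 7.0000·0.2/3.0 = 0.466667
tan δ = Δθ·L/(v·dt) = -0.464079  →  δ = -0.4345

δ = -0.4345, a = 2.2070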